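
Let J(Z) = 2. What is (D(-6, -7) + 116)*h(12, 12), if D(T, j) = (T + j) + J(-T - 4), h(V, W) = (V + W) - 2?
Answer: 2310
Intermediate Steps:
h(V, W) = -2 + V + W
D(T, j) = 2 + T + j (D(T, j) = (T + j) + 2 = 2 + T + j)
(D(-6, -7) + 116)*h(12, 12) = ((2 - 6 - 7) + 116)*(-2 + 12 + 12) = (-11 + 116)*22 = 105*22 = 2310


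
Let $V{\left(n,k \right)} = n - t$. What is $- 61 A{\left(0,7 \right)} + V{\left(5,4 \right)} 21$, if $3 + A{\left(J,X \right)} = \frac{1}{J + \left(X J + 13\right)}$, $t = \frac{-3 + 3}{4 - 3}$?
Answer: $\frac{3683}{13} \approx 283.31$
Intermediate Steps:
$t = 0$ ($t = \frac{0}{1} = 0 \cdot 1 = 0$)
$V{\left(n,k \right)} = n$ ($V{\left(n,k \right)} = n - 0 = n + 0 = n$)
$A{\left(J,X \right)} = -3 + \frac{1}{13 + J + J X}$ ($A{\left(J,X \right)} = -3 + \frac{1}{J + \left(X J + 13\right)} = -3 + \frac{1}{J + \left(J X + 13\right)} = -3 + \frac{1}{J + \left(13 + J X\right)} = -3 + \frac{1}{13 + J + J X}$)
$- 61 A{\left(0,7 \right)} + V{\left(5,4 \right)} 21 = - 61 \frac{-38 - 0 - 0 \cdot 7}{13 + 0 + 0 \cdot 7} + 5 \cdot 21 = - 61 \frac{-38 + 0 + 0}{13 + 0 + 0} + 105 = - 61 \cdot \frac{1}{13} \left(-38\right) + 105 = \left(-61\right) \left(- \frac{38}{13}\right) + 105 = \frac{2318}{13} + 105 = \frac{3683}{13}$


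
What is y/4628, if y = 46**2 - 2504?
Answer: -97/1157 ≈ -0.083838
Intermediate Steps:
y = -388 (y = 2116 - 2504 = -388)
y/4628 = -388/4628 = -388*1/4628 = -97/1157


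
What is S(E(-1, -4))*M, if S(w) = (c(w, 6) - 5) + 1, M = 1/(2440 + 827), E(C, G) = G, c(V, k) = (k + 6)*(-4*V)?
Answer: 188/3267 ≈ 0.057545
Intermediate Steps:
c(V, k) = -4*V*(6 + k) (c(V, k) = (6 + k)*(-4*V) = -4*V*(6 + k))
M = 1/3267 ≈ 0.00030609
S(w) = -4 - 48*w (S(w) = (-4*w*(6 + 6) - 5) + 1 = (-4*w*12 - 5) + 1 = (-48*w - 5) + 1 = (-5 - 48*w) + 1 = -4 - 48*w)
S(E(-1, -4))*M = (-4 - 48*(-4))*(1/3267) = (-4 + 192)*(1/3267) = 188*(1/3267) = 188/3267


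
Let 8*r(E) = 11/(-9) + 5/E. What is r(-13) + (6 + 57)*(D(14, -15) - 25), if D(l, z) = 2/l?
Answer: -366491/234 ≈ -1566.2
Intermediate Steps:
r(E) = -11/72 + 5/(8*E) (r(E) = (11/(-9) + 5/E)/8 = (11*(-⅑) + 5/E)/8 = (-11/9 + 5/E)/8 = -11/72 + 5/(8*E))
r(-13) + (6 + 57)*(D(14, -15) - 25) = (1/72)*(45 - 11*(-13))/(-13) + (6 + 57)*(2/14 - 25) = (1/72)*(-1/13)*(45 + 143) + 63*(2*(1/14) - 25) = (1/72)*(-1/13)*188 + 63*(⅐ - 25) = -47/234 + 63*(-174/7) = -47/234 - 1566 = -366491/234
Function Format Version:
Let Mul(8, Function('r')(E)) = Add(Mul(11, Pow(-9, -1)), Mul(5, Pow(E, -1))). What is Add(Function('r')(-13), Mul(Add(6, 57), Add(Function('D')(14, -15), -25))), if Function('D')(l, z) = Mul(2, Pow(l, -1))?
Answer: Rational(-366491, 234) ≈ -1566.2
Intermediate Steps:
Function('r')(E) = Add(Rational(-11, 72), Mul(Rational(5, 8), Pow(E, -1))) (Function('r')(E) = Mul(Rational(1, 8), Add(Mul(11, Pow(-9, -1)), Mul(5, Pow(E, -1)))) = Mul(Rational(1, 8), Add(Mul(11, Rational(-1, 9)), Mul(5, Pow(E, -1)))) = Mul(Rational(1, 8), Add(Rational(-11, 9), Mul(5, Pow(E, -1)))) = Add(Rational(-11, 72), Mul(Rational(5, 8), Pow(E, -1))))
Add(Function('r')(-13), Mul(Add(6, 57), Add(Function('D')(14, -15), -25))) = Add(Mul(Rational(1, 72), Pow(-13, -1), Add(45, Mul(-11, -13))), Mul(Add(6, 57), Add(Mul(2, Pow(14, -1)), -25))) = Add(Mul(Rational(1, 72), Rational(-1, 13), Add(45, 143)), Mul(63, Add(Mul(2, Rational(1, 14)), -25))) = Add(Mul(Rational(1, 72), Rational(-1, 13), 188), Mul(63, Add(Rational(1, 7), -25))) = Add(Rational(-47, 234), Mul(63, Rational(-174, 7))) = Add(Rational(-47, 234), -1566) = Rational(-366491, 234)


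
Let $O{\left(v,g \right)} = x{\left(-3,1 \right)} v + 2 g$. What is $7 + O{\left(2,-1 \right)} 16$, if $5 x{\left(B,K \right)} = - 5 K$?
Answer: $-57$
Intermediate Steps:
$x{\left(B,K \right)} = - K$ ($x{\left(B,K \right)} = \frac{\left(-5\right) K}{5} = - K$)
$O{\left(v,g \right)} = - v + 2 g$ ($O{\left(v,g \right)} = \left(-1\right) 1 v + 2 g = - v + 2 g$)
$7 + O{\left(2,-1 \right)} 16 = 7 + \left(\left(-1\right) 2 + 2 \left(-1\right)\right) 16 = 7 + \left(-2 - 2\right) 16 = 7 - 64 = -57$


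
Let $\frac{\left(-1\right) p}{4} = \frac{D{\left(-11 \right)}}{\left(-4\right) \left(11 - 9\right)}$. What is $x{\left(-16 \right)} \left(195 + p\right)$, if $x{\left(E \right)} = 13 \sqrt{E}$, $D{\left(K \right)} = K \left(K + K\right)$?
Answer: $16432 i \approx 16432.0 i$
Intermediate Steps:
$D{\left(K \right)} = 2 K^{2}$ ($D{\left(K \right)} = K 2 K = 2 K^{2}$)
$p = 121$ ($p = - 4 \frac{2 \left(-11\right)^{2}}{\left(-4\right) \left(11 - 9\right)} = - 4 \frac{2 \cdot 121}{\left(-4\right) 2} = - 4 \frac{242}{-8} = - 4 \cdot 242 \left(- \frac{1}{8}\right) = \left(-4\right) \left(- \frac{121}{4}\right) = 121$)
$x{\left(-16 \right)} \left(195 + p\right) = 13 \sqrt{-16} \left(195 + 121\right) = 13 \cdot 4 i 316 = 52 i 316 = 16432 i$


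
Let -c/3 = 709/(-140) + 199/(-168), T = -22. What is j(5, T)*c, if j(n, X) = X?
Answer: -57739/140 ≈ -412.42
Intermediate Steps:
c = 5249/280 (c = -3*(709/(-140) + 199/(-168)) = -3*(709*(-1/140) + 199*(-1/168)) = -3*(-709/140 - 199/168) = -3*(-5249/840) = 5249/280 ≈ 18.746)
j(5, T)*c = -22*5249/280 = -57739/140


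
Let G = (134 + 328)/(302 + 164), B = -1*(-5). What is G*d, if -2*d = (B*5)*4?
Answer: -11550/233 ≈ -49.571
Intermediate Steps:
B = 5
G = 231/233 (G = 462/466 = 462*(1/466) = 231/233 ≈ 0.99142)
d = -50 (d = -5*5*4/2 = -25*4/2 = -1/2*100 = -50)
G*d = (231/233)*(-50) = -11550/233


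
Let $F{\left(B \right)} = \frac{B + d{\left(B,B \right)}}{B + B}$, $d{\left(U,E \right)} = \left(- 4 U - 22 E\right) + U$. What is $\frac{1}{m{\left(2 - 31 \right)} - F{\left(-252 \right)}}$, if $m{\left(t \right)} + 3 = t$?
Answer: $- \frac{1}{20} \approx -0.05$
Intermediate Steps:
$d{\left(U,E \right)} = - 22 E - 3 U$ ($d{\left(U,E \right)} = \left(- 22 E - 4 U\right) + U = - 22 E - 3 U$)
$F{\left(B \right)} = -12$ ($F{\left(B \right)} = \frac{B - 25 B}{B + B} = \frac{B - 25 B}{2 B} = - 24 B \frac{1}{2 B} = -12$)
$m{\left(t \right)} = -3 + t$
$\frac{1}{m{\left(2 - 31 \right)} - F{\left(-252 \right)}} = \frac{1}{\left(-3 + \left(2 - 31\right)\right) - -12} = \frac{1}{\left(-3 + \left(2 - 31\right)\right) + 12} = \frac{1}{\left(-3 - 29\right) + 12} = \frac{1}{-32 + 12} = \frac{1}{-20} = - \frac{1}{20}$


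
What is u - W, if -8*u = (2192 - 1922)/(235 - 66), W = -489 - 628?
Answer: 754957/676 ≈ 1116.8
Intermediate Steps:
W = -1117
u = -135/676 (u = -(2192 - 1922)/(8*(235 - 66)) = -135/(4*169) = -⅛*270/169 = -135/676 ≈ -0.19970)
u - W = -135/676 - 1*(-1117) = -135/676 + 1117 = 754957/676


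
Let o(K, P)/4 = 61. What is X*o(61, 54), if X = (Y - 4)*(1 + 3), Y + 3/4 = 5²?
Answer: 19764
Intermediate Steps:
Y = 97/4 (Y = -¾ + 5² = -¾ + 25 = 97/4 ≈ 24.250)
o(K, P) = 244 (o(K, P) = 4*61 = 244)
X = 81 (X = (97/4 - 4)*(1 + 3) = (81/4)*4 = 81)
X*o(61, 54) = 81*244 = 19764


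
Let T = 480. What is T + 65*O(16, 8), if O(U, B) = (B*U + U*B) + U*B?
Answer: 25440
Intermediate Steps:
O(U, B) = 3*B*U (O(U, B) = (B*U + B*U) + B*U = 2*B*U + B*U = 3*B*U)
T + 65*O(16, 8) = 480 + 65*(3*8*16) = 480 + 65*384 = 480 + 24960 = 25440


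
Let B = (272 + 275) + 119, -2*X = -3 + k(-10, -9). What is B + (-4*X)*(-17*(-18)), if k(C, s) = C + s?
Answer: -12798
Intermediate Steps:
X = 11 (X = -(-3 + (-10 - 9))/2 = -(-3 - 19)/2 = -1/2*(-22) = 11)
B = 666 (B = 547 + 119 = 666)
B + (-4*X)*(-17*(-18)) = 666 + (-4*11)*(-17*(-18)) = 666 - 44*306 = 666 - 13464 = -12798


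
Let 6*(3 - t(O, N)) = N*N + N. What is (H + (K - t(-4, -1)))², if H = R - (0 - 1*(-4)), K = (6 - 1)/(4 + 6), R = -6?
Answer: 625/4 ≈ 156.25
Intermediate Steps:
t(O, N) = 3 - N/6 - N²/6 (t(O, N) = 3 - (N*N + N)/6 = 3 - (N² + N)/6 = 3 - (N + N²)/6 = 3 + (-N/6 - N²/6) = 3 - N/6 - N²/6)
K = ½ (K = 5/10 = 5*(⅒) = ½ ≈ 0.50000)
H = -10 (H = -6 - (0 - 1*(-4)) = -6 - (0 + 4) = -6 - 1*4 = -6 - 4 = -10)
(H + (K - t(-4, -1)))² = (-10 + (½ - (3 - ⅙*(-1) - ⅙*(-1)²)))² = (-10 + (½ - (3 + ⅙ - ⅙*1)))² = (-10 + (½ - (3 + ⅙ - ⅙)))² = (-10 + (½ - 1*3))² = (-10 + (½ - 3))² = (-10 - 5/2)² = (-25/2)² = 625/4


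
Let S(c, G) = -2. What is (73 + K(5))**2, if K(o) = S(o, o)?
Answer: 5041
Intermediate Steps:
K(o) = -2
(73 + K(5))**2 = (73 - 2)**2 = 71**2 = 5041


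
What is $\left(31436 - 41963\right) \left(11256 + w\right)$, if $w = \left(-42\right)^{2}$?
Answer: $-137061540$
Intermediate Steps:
$w = 1764$
$\left(31436 - 41963\right) \left(11256 + w\right) = \left(31436 - 41963\right) \left(11256 + 1764\right) = \left(-10527\right) 13020 = -137061540$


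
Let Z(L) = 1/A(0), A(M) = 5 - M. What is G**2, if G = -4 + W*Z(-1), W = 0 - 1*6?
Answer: 676/25 ≈ 27.040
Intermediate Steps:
W = -6 (W = 0 - 6 = -6)
Z(L) = 1/5 (Z(L) = 1/(5 - 1*0) = 1/(5 + 0) = 1/5)
G = -26/5 (G = -4 - 6*1/5 = -4 - 6/5 = -26/5 ≈ -5.2000)
G**2 = (-26/5)**2 = 676/25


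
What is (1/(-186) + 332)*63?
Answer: 1296771/62 ≈ 20916.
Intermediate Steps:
(1/(-186) + 332)*63 = (-1/186 + 332)*63 = (61751/186)*63 = 1296771/62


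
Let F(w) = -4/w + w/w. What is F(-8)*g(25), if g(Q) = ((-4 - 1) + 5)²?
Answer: 0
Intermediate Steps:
g(Q) = 0 (g(Q) = (-5 + 5)² = 0² = 0)
F(w) = 1 - 4/w (F(w) = -4/w + 1 = 1 - 4/w)
F(-8)*g(25) = ((-4 - 8)/(-8))*0 = -⅛*(-12)*0 = (3/2)*0 = 0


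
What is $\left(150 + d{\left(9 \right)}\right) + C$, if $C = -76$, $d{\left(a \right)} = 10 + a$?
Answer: $93$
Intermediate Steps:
$\left(150 + d{\left(9 \right)}\right) + C = \left(150 + \left(10 + 9\right)\right) - 76 = \left(150 + 19\right) - 76 = 169 - 76 = 93$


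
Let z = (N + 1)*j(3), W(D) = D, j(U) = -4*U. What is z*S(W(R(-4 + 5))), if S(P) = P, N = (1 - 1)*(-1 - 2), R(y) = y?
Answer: -12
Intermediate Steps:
N = 0 (N = 0*(-3) = 0)
z = -12 (z = (0 + 1)*(-4*3) = 1*(-12) = -12)
z*S(W(R(-4 + 5))) = -12*(-4 + 5) = -12*1 = -12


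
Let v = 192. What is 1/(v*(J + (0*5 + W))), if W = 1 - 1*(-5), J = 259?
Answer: 1/50880 ≈ 1.9654e-5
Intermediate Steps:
W = 6 (W = 1 + 5 = 6)
1/(v*(J + (0*5 + W))) = 1/(192*(259 + (0*5 + 6))) = 1/(192*(259 + (0 + 6))) = 1/(192*(259 + 6)) = 1/(192*265) = 1/50880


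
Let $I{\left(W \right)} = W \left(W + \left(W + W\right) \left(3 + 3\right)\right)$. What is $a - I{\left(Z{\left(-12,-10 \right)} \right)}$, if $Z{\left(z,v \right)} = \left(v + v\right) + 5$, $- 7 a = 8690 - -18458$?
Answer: $- \frac{47623}{7} \approx -6803.3$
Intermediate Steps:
$a = - \frac{27148}{7}$ ($a = - \frac{8690 - -18458}{7} = - \frac{8690 + 18458}{7} = \left(- \frac{1}{7}\right) 27148 = - \frac{27148}{7} \approx -3878.3$)
$Z{\left(z,v \right)} = 5 + 2 v$ ($Z{\left(z,v \right)} = 2 v + 5 = 5 + 2 v$)
$I{\left(W \right)} = 13 W^{2}$ ($I{\left(W \right)} = W \left(W + 2 W 6\right) = W \left(W + 12 W\right) = W 13 W = 13 W^{2}$)
$a - I{\left(Z{\left(-12,-10 \right)} \right)} = - \frac{27148}{7} - 13 \left(5 + 2 \left(-10\right)\right)^{2} = - \frac{27148}{7} - 13 \left(5 - 20\right)^{2} = - \frac{27148}{7} - 13 \left(-15\right)^{2} = - \frac{27148}{7} - 13 \cdot 225 = - \frac{27148}{7} - 2925 = - \frac{47623}{7}$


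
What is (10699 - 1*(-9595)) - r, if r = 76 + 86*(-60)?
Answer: 25378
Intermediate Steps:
r = -5084 (r = 76 - 5160 = -5084)
(10699 - 1*(-9595)) - r = (10699 - 1*(-9595)) - 1*(-5084) = (10699 + 9595) + 5084 = 20294 + 5084 = 25378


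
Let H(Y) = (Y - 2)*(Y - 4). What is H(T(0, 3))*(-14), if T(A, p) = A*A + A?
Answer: -112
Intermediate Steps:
T(A, p) = A + A² (T(A, p) = A² + A = A + A²)
H(Y) = (-4 + Y)*(-2 + Y) (H(Y) = (-2 + Y)*(-4 + Y) = (-4 + Y)*(-2 + Y))
H(T(0, 3))*(-14) = (8 + (0*(1 + 0))² - 0*(1 + 0))*(-14) = (8 + (0*1)² - 0)*(-14) = (8 + 0² - 6*0)*(-14) = (8 + 0 + 0)*(-14) = 8*(-14) = -112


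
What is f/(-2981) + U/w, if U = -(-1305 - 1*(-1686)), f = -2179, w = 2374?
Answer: 4037185/7076894 ≈ 0.57047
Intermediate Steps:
U = -381 (U = -(-1305 + 1686) = -1*381 = -381)
f/(-2981) + U/w = -2179/(-2981) - 381/2374 = -2179*(-1/2981) - 381*1/2374 = 2179/2981 - 381/2374 = 4037185/7076894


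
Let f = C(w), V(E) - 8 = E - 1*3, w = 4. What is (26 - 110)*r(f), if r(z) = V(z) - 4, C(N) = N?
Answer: -420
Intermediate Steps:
V(E) = 5 + E (V(E) = 8 + (E - 1*3) = 8 + (E - 3) = 8 + (-3 + E) = 5 + E)
f = 4
r(z) = 1 + z (r(z) = (5 + z) - 4 = 1 + z)
(26 - 110)*r(f) = (26 - 110)*(1 + 4) = -84*5 = -420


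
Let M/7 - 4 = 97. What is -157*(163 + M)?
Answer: -136590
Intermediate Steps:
M = 707 (M = 28 + 7*97 = 28 + 679 = 707)
-157*(163 + M) = -157*(163 + 707) = -157*870 = -136590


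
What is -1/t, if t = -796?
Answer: 1/796 ≈ 0.0012563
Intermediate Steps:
-1/t = -1/(-796) = -1*(-1/796) = 1/796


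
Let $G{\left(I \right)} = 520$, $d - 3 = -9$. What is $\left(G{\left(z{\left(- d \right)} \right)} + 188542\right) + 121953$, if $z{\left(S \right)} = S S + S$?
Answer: $311015$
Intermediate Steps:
$d = -6$ ($d = 3 - 9 = -6$)
$z{\left(S \right)} = S + S^{2}$ ($z{\left(S \right)} = S^{2} + S = S + S^{2}$)
$\left(G{\left(z{\left(- d \right)} \right)} + 188542\right) + 121953 = \left(520 + 188542\right) + 121953 = 189062 + 121953 = 311015$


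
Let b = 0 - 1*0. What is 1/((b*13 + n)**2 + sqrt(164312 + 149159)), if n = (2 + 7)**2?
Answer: 6561/42733250 - sqrt(313471)/42733250 ≈ 0.00014043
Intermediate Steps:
b = 0 (b = 0 + 0 = 0)
n = 81 (n = 9**2 = 81)
1/((b*13 + n)**2 + sqrt(164312 + 149159)) = 1/((0*13 + 81)**2 + sqrt(164312 + 149159)) = 1/((0 + 81)**2 + sqrt(313471)) = 1/(81**2 + sqrt(313471)) = 1/(6561 + sqrt(313471))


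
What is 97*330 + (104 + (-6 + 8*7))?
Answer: 32164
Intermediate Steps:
97*330 + (104 + (-6 + 8*7)) = 32010 + (104 + (-6 + 56)) = 32010 + (104 + 50) = 32010 + 154 = 32164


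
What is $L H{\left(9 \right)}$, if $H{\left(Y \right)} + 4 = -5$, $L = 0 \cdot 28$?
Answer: $0$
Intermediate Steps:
$L = 0$
$H{\left(Y \right)} = -9$ ($H{\left(Y \right)} = -4 - 5 = -9$)
$L H{\left(9 \right)} = 0 \left(-9\right) = 0$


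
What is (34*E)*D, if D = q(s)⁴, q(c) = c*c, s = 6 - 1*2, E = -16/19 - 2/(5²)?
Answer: -975962112/475 ≈ -2.0547e+6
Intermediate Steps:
E = -438/475 (E = -16*1/19 - 2/25 = -16/19 - 2*1/25 = -16/19 - 2/25 = -438/475 ≈ -0.92210)
s = 4 (s = 6 - 2 = 4)
q(c) = c²
D = 65536 (D = (4²)⁴ = 16⁴ = 65536)
(34*E)*D = (34*(-438/475))*65536 = -14892/475*65536 = -975962112/475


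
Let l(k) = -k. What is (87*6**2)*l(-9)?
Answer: 28188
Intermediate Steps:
(87*6**2)*l(-9) = (87*6**2)*(-1*(-9)) = (87*36)*9 = 3132*9 = 28188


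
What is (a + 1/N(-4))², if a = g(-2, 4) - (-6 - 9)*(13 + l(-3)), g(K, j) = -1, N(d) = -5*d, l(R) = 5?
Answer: 28955161/400 ≈ 72388.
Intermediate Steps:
a = 269 (a = -1 - (-6 - 9)*(13 + 5) = -1 - (-15)*18 = -1 - 1*(-270) = -1 + 270 = 269)
(a + 1/N(-4))² = (269 + 1/(-5*(-4)))² = (269 + 1/20)² = (5381/20)² = 28955161/400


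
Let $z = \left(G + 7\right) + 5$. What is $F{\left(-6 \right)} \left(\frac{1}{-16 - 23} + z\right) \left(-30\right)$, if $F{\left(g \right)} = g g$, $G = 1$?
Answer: $- \frac{182160}{13} \approx -14012.0$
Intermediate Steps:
$z = 13$ ($z = \left(1 + 7\right) + 5 = 8 + 5 = 13$)
$F{\left(g \right)} = g^{2}$
$F{\left(-6 \right)} \left(\frac{1}{-16 - 23} + z\right) \left(-30\right) = \left(-6\right)^{2} \left(\frac{1}{-16 - 23} + 13\right) \left(-30\right) = 36 \left(\frac{1}{-39} + 13\right) \left(-30\right) = 36 \left(- \frac{1}{39} + 13\right) \left(-30\right) = 36 \cdot \frac{506}{39} \left(-30\right) = \frac{6072}{13} \left(-30\right) = - \frac{182160}{13}$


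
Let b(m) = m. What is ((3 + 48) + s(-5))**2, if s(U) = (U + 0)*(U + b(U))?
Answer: 10201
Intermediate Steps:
s(U) = 2*U**2 (s(U) = (U + 0)*(U + U) = U*(2*U) = 2*U**2)
((3 + 48) + s(-5))**2 = ((3 + 48) + 2*(-5)**2)**2 = (51 + 2*25)**2 = (51 + 50)**2 = 101**2 = 10201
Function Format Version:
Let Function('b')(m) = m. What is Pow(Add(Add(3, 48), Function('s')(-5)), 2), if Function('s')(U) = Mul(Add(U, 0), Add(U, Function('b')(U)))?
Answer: 10201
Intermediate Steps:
Function('s')(U) = Mul(2, Pow(U, 2)) (Function('s')(U) = Mul(Add(U, 0), Add(U, U)) = Mul(U, Mul(2, U)) = Mul(2, Pow(U, 2)))
Pow(Add(Add(3, 48), Function('s')(-5)), 2) = Pow(Add(Add(3, 48), Mul(2, Pow(-5, 2))), 2) = Pow(Add(51, Mul(2, 25)), 2) = Pow(Add(51, 50), 2) = Pow(101, 2) = 10201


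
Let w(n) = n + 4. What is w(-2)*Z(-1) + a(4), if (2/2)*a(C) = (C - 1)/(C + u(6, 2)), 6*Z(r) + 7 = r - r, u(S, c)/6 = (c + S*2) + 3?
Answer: -733/318 ≈ -2.3050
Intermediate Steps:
u(S, c) = 18 + 6*c + 12*S (u(S, c) = 6*((c + S*2) + 3) = 6*((c + 2*S) + 3) = 6*(3 + c + 2*S) = 18 + 6*c + 12*S)
Z(r) = -7/6 (Z(r) = -7/6 + (r - r)/6 = -7/6 + (⅙)*0 = -7/6 + 0 = -7/6)
w(n) = 4 + n
a(C) = (-1 + C)/(102 + C) (a(C) = (C - 1)/(C + (18 + 6*2 + 12*6)) = (-1 + C)/(C + (18 + 12 + 72)) = (-1 + C)/(C + 102) = (-1 + C)/(102 + C))
w(-2)*Z(-1) + a(4) = (4 - 2)*(-7/6) + (-1 + 4)/(102 + 4) = 2*(-7/6) + 3/106 = -7/3 + (1/106)*3 = -7/3 + 3/106 = -733/318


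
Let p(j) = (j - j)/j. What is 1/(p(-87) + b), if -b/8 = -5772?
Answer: 1/46176 ≈ 2.1656e-5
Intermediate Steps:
b = 46176 (b = -8*(-5772) = 46176)
p(j) = 0 (p(j) = 0/j = 0)
1/(p(-87) + b) = 1/(0 + 46176) = 1/46176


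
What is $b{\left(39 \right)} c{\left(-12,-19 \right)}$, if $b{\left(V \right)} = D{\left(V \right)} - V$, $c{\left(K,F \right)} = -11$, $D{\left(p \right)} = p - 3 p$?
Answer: $1287$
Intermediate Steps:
$D{\left(p \right)} = - 2 p$ ($D{\left(p \right)} = p - 3 p = - 2 p$)
$b{\left(V \right)} = - 3 V$ ($b{\left(V \right)} = - 2 V - V = - 3 V$)
$b{\left(39 \right)} c{\left(-12,-19 \right)} = \left(-3\right) 39 \left(-11\right) = \left(-117\right) \left(-11\right) = 1287$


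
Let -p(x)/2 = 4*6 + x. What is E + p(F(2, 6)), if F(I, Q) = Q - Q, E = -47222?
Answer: -47270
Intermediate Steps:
F(I, Q) = 0
p(x) = -48 - 2*x (p(x) = -2*(4*6 + x) = -2*(24 + x) = -48 - 2*x)
E + p(F(2, 6)) = -47222 + (-48 - 2*0) = -47222 + (-48 + 0) = -47222 - 48 = -47270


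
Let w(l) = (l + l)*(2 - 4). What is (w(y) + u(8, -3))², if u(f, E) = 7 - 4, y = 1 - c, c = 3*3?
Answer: 1225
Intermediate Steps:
c = 9
y = -8 (y = 1 - 1*9 = 1 - 9 = -8)
u(f, E) = 3
w(l) = -4*l (w(l) = (2*l)*(-2) = -4*l)
(w(y) + u(8, -3))² = (-4*(-8) + 3)² = (32 + 3)² = 35² = 1225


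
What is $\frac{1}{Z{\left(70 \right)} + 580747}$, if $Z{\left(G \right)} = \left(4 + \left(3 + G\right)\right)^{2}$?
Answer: $\frac{1}{586676} \approx 1.7045 \cdot 10^{-6}$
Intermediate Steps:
$Z{\left(G \right)} = \left(7 + G\right)^{2}$
$\frac{1}{Z{\left(70 \right)} + 580747} = \frac{1}{\left(7 + 70\right)^{2} + 580747} = \frac{1}{77^{2} + 580747} = \frac{1}{5929 + 580747} = \frac{1}{586676}$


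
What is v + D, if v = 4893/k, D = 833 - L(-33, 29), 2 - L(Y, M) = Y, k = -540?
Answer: 142009/180 ≈ 788.94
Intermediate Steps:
L(Y, M) = 2 - Y
D = 798 (D = 833 - (2 - 1*(-33)) = 833 - (2 + 33) = 833 - 1*35 = 833 - 35 = 798)
v = -1631/180 (v = 4893/(-540) = 4893*(-1/540) = -1631/180 ≈ -9.0611)
v + D = -1631/180 + 798 = 142009/180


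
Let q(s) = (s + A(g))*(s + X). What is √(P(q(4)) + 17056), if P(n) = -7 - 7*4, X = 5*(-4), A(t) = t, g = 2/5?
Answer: √17021 ≈ 130.46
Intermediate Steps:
g = ⅖ (g = 2*(⅕) = ⅖ ≈ 0.40000)
X = -20
q(s) = (-20 + s)*(⅖ + s) (q(s) = (s + ⅖)*(s - 20) = (⅖ + s)*(-20 + s) = (-20 + s)*(⅖ + s))
P(n) = -35 (P(n) = -7 - 28 = -35)
√(P(q(4)) + 17056) = √(-35 + 17056) = √17021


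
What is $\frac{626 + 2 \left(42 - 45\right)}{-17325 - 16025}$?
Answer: $- \frac{62}{3335} \approx -0.018591$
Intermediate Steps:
$\frac{626 + 2 \left(42 - 45\right)}{-17325 - 16025} = \frac{626 + 2 \left(-3\right)}{-33350} = \left(626 - 6\right) \left(- \frac{1}{33350}\right) = 620 \left(- \frac{1}{33350}\right) = - \frac{62}{3335}$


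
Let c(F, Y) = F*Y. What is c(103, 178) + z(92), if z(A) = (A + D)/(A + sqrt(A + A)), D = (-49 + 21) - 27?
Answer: 1650097/90 - 37*sqrt(46)/4140 ≈ 18334.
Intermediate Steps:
D = -55 (D = -28 - 27 = -55)
z(A) = (-55 + A)/(A + sqrt(2)*sqrt(A)) (z(A) = (A - 55)/(A + sqrt(A + A)) = (-55 + A)/(A + sqrt(2*A)) = (-55 + A)/(A + sqrt(2)*sqrt(A)))
c(103, 178) + z(92) = 103*178 + (-55 + 92)/(92 + sqrt(2)*sqrt(92)) = 18334 + 37/(92 + sqrt(2)*(2*sqrt(23))) = 18334 + 37/(92 + 2*sqrt(46))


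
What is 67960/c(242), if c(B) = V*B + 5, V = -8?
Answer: -67960/1931 ≈ -35.194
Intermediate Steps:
c(B) = 5 - 8*B (c(B) = -8*B + 5 = 5 - 8*B)
67960/c(242) = 67960/(5 - 8*242) = 67960/(5 - 1936) = 67960/(-1931) = 67960*(-1/1931) = -67960/1931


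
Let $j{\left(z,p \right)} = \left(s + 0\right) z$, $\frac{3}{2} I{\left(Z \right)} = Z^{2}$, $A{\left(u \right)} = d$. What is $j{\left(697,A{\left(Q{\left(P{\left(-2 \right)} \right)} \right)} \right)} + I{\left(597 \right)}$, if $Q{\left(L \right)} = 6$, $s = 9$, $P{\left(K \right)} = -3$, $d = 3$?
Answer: $243879$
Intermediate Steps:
$A{\left(u \right)} = 3$
$I{\left(Z \right)} = \frac{2 Z^{2}}{3}$
$j{\left(z,p \right)} = 9 z$ ($j{\left(z,p \right)} = \left(9 + 0\right) z = 9 z$)
$j{\left(697,A{\left(Q{\left(P{\left(-2 \right)} \right)} \right)} \right)} + I{\left(597 \right)} = 9 \cdot 697 + \frac{2 \cdot 597^{2}}{3} = 6273 + \frac{2}{3} \cdot 356409 = 6273 + 237606 = 243879$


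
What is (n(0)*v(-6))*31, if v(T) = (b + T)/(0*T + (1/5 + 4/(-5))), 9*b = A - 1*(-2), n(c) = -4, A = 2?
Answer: -31000/27 ≈ -1148.1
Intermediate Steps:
b = 4/9 (b = (2 - 1*(-2))/9 = (2 + 2)/9 = (1/9)*4 = 4/9 ≈ 0.44444)
v(T) = -20/27 - 5*T/3 (v(T) = (4/9 + T)/(0*T + (1/5 + 4/(-5))) = (4/9 + T)/(0 + (1*(1/5) + 4*(-1/5))) = (4/9 + T)/(0 + (1/5 - 4/5)) = (4/9 + T)/(0 - 3/5) = (4/9 + T)/(-3/5) = (4/9 + T)*(-5/3) = -20/27 - 5*T/3)
(n(0)*v(-6))*31 = -4*(-20/27 - 5/3*(-6))*31 = -4*(-20/27 + 10)*31 = -4*250/27*31 = -1000/27*31 = -31000/27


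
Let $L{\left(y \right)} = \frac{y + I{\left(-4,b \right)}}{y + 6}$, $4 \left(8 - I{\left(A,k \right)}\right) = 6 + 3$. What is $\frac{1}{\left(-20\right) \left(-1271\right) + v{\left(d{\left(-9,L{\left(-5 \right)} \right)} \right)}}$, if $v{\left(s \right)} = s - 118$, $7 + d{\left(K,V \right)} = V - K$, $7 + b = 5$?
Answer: $\frac{4}{101219} \approx 3.9518 \cdot 10^{-5}$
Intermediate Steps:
$b = -2$ ($b = -7 + 5 = -2$)
$I{\left(A,k \right)} = \frac{23}{4}$ ($I{\left(A,k \right)} = 8 - \frac{6 + 3}{4} = 8 - \frac{9}{4} = \frac{23}{4}$)
$L{\left(y \right)} = \frac{\frac{23}{4} + y}{6 + y}$ ($L{\left(y \right)} = \frac{y + \frac{23}{4}}{y + 6} = \frac{\frac{23}{4} + y}{6 + y}$)
$d{\left(K,V \right)} = -7 + V - K$ ($d{\left(K,V \right)} = -7 - \left(K - V\right) = -7 + V - K$)
$v{\left(s \right)} = -118 + s$ ($v{\left(s \right)} = s - 118 = -118 + s$)
$\frac{1}{\left(-20\right) \left(-1271\right) + v{\left(d{\left(-9,L{\left(-5 \right)} \right)} \right)}} = \frac{1}{\left(-20\right) \left(-1271\right) - \left(116 - \frac{\frac{23}{4} - 5}{6 - 5}\right)} = \frac{1}{25420 - \left(116 - 1^{-1} \cdot \frac{3}{4}\right)} = \frac{1}{25420 + \left(-118 + \left(-7 + 1 \cdot \frac{3}{4} + 9\right)\right)} = \frac{1}{25420 + \left(-118 + \left(-7 + \frac{3}{4} + 9\right)\right)} = \frac{1}{25420 + \left(-118 + \frac{11}{4}\right)} = \frac{1}{25420 - \frac{461}{4}} = \frac{1}{\frac{101219}{4}} = \frac{4}{101219}$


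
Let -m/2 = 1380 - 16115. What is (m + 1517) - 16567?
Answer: 14420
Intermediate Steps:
m = 29470 (m = -2*(1380 - 16115) = -2*(-14735) = 29470)
(m + 1517) - 16567 = (29470 + 1517) - 16567 = 30987 - 16567 = 14420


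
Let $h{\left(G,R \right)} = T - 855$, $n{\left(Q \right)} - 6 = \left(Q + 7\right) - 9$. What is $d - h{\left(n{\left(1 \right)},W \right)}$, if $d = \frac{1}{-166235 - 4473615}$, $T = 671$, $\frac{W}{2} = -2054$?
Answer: $\frac{853732399}{4639850} \approx 184.0$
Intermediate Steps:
$W = -4108$ ($W = 2 \left(-2054\right) = -4108$)
$d = - \frac{1}{4639850}$ ($d = \frac{1}{-4639850} = - \frac{1}{4639850} \approx -2.1552 \cdot 10^{-7}$)
$n{\left(Q \right)} = 4 + Q$ ($n{\left(Q \right)} = 6 + \left(\left(Q + 7\right) - 9\right) = 6 + \left(\left(7 + Q\right) - 9\right) = 6 + \left(-2 + Q\right) = 4 + Q$)
$h{\left(G,R \right)} = -184$ ($h{\left(G,R \right)} = 671 - 855 = -184$)
$d - h{\left(n{\left(1 \right)},W \right)} = - \frac{1}{4639850} - -184 = - \frac{1}{4639850} + 184 = \frac{853732399}{4639850}$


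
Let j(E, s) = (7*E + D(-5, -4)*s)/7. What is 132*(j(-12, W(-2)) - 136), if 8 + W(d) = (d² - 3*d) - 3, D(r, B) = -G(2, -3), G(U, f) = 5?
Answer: -136092/7 ≈ -19442.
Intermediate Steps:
D(r, B) = -5 (D(r, B) = -1*5 = -5)
W(d) = -11 + d² - 3*d (W(d) = -8 + ((d² - 3*d) - 3) = -8 + (-3 + d² - 3*d) = -11 + d² - 3*d)
j(E, s) = E - 5*s/7 (j(E, s) = (7*E - 5*s)/7 = (-5*s + 7*E)*(⅐) = E - 5*s/7)
132*(j(-12, W(-2)) - 136) = 132*((-12 - 5*(-11 + (-2)² - 3*(-2))/7) - 136) = 132*((-12 - 5*(-11 + 4 + 6)/7) - 136) = 132*((-12 - 5/7*(-1)) - 136) = 132*((-12 + 5/7) - 136) = 132*(-79/7 - 136) = 132*(-1031/7) = -136092/7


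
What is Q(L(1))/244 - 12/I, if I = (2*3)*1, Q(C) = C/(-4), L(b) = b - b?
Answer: -2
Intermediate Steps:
L(b) = 0
Q(C) = -C/4 (Q(C) = C*(-¼) = -C/4)
I = 6 (I = 6*1 = 6)
Q(L(1))/244 - 12/I = -¼*0/244 - 12/6 = 0*(1/244) - 12*⅙ = 0 - 2 = -2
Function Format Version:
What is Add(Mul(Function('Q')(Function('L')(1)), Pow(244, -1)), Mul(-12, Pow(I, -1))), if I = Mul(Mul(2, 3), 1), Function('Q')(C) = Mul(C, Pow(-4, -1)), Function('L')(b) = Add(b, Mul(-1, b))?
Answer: -2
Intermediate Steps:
Function('L')(b) = 0
Function('Q')(C) = Mul(Rational(-1, 4), C) (Function('Q')(C) = Mul(C, Rational(-1, 4)) = Mul(Rational(-1, 4), C))
I = 6 (I = Mul(6, 1) = 6)
Add(Mul(Function('Q')(Function('L')(1)), Pow(244, -1)), Mul(-12, Pow(I, -1))) = Add(Mul(Mul(Rational(-1, 4), 0), Pow(244, -1)), Mul(-12, Pow(6, -1))) = Add(Mul(0, Rational(1, 244)), Mul(-12, Rational(1, 6))) = Add(0, -2) = -2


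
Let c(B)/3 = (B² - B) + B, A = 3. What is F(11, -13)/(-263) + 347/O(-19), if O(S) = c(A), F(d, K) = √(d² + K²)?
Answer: 347/27 - √290/263 ≈ 12.787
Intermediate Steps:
c(B) = 3*B² (c(B) = 3*((B² - B) + B) = 3*B²)
F(d, K) = √(K² + d²)
O(S) = 27 (O(S) = 3*3² = 3*9 = 27)
F(11, -13)/(-263) + 347/O(-19) = √((-13)² + 11²)/(-263) + 347/27 = √(169 + 121)*(-1/263) + 347*(1/27) = √290*(-1/263) + 347/27 = -√290/263 + 347/27 = 347/27 - √290/263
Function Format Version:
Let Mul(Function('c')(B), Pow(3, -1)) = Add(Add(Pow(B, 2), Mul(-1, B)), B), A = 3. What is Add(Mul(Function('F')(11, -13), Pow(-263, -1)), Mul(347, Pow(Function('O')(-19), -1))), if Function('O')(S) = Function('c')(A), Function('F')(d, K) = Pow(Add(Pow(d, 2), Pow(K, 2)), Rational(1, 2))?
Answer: Add(Rational(347, 27), Mul(Rational(-1, 263), Pow(290, Rational(1, 2)))) ≈ 12.787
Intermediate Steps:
Function('c')(B) = Mul(3, Pow(B, 2)) (Function('c')(B) = Mul(3, Add(Add(Pow(B, 2), Mul(-1, B)), B)) = Mul(3, Pow(B, 2)))
Function('F')(d, K) = Pow(Add(Pow(K, 2), Pow(d, 2)), Rational(1, 2))
Function('O')(S) = 27 (Function('O')(S) = Mul(3, Pow(3, 2)) = Mul(3, 9) = 27)
Add(Mul(Function('F')(11, -13), Pow(-263, -1)), Mul(347, Pow(Function('O')(-19), -1))) = Add(Mul(Pow(Add(Pow(-13, 2), Pow(11, 2)), Rational(1, 2)), Pow(-263, -1)), Mul(347, Pow(27, -1))) = Add(Mul(Pow(Add(169, 121), Rational(1, 2)), Rational(-1, 263)), Mul(347, Rational(1, 27))) = Add(Mul(Pow(290, Rational(1, 2)), Rational(-1, 263)), Rational(347, 27)) = Add(Mul(Rational(-1, 263), Pow(290, Rational(1, 2))), Rational(347, 27)) = Add(Rational(347, 27), Mul(Rational(-1, 263), Pow(290, Rational(1, 2))))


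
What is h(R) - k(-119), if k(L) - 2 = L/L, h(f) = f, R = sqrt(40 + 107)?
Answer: -3 + 7*sqrt(3) ≈ 9.1244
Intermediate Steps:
R = 7*sqrt(3) (R = sqrt(147) = 7*sqrt(3) ≈ 12.124)
k(L) = 3 (k(L) = 2 + L/L = 2 + 1 = 3)
h(R) - k(-119) = 7*sqrt(3) - 1*3 = 7*sqrt(3) - 3 = -3 + 7*sqrt(3)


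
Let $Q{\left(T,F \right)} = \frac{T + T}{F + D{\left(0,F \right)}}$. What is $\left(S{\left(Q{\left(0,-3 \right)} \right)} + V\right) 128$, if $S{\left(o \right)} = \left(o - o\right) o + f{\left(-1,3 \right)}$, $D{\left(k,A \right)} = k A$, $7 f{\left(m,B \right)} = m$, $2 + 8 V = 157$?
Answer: $\frac{17232}{7} \approx 2461.7$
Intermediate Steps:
$V = \frac{155}{8}$ ($V = - \frac{1}{4} + \frac{1}{8} \cdot 157 = - \frac{1}{4} + \frac{157}{8} = \frac{155}{8} \approx 19.375$)
$f{\left(m,B \right)} = \frac{m}{7}$
$D{\left(k,A \right)} = A k$
$Q{\left(T,F \right)} = \frac{2 T}{F}$ ($Q{\left(T,F \right)} = \frac{T + T}{F + F 0} = \frac{2 T}{F + 0} = \frac{2 T}{F}$)
$S{\left(o \right)} = - \frac{1}{7}$ ($S{\left(o \right)} = \left(o - o\right) o + \frac{1}{7} \left(-1\right) = 0 o - \frac{1}{7} = 0 - \frac{1}{7} = - \frac{1}{7}$)
$\left(S{\left(Q{\left(0,-3 \right)} \right)} + V\right) 128 = \left(- \frac{1}{7} + \frac{155}{8}\right) 128 = \frac{1077}{56} \cdot 128 = \frac{17232}{7}$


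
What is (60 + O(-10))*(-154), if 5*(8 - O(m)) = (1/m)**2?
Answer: -2617923/250 ≈ -10472.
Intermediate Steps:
O(m) = 8 - 1/(5*m**2)
(60 + O(-10))*(-154) = (60 + (8 - 1/5/(-10)**2))*(-154) = (60 + (8 - 1/5*1/100))*(-154) = (60 + (8 - 1/500))*(-154) = (60 + 3999/500)*(-154) = (33999/500)*(-154) = -2617923/250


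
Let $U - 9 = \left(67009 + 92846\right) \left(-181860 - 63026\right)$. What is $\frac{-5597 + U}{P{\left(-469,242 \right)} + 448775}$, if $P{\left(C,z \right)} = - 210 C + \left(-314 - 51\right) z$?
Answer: $- \frac{39146257118}{458935} \approx -85298.0$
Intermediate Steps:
$P{\left(C,z \right)} = - 365 z - 210 C$ ($P{\left(C,z \right)} = - 210 C - 365 z = - 365 z - 210 C$)
$U = -39146251521$ ($U = 9 + \left(67009 + 92846\right) \left(-181860 - 63026\right) = 9 + 159855 \left(-244886\right) = 9 - 39146251530 = -39146251521$)
$\frac{-5597 + U}{P{\left(-469,242 \right)} + 448775} = \frac{-5597 - 39146251521}{\left(\left(-365\right) 242 - -98490\right) + 448775} = - \frac{39146257118}{\left(-88330 + 98490\right) + 448775} = - \frac{39146257118}{10160 + 448775} = - \frac{39146257118}{458935}$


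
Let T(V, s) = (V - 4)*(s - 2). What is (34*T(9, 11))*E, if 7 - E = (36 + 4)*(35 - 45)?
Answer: 622710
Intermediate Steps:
T(V, s) = (-4 + V)*(-2 + s)
E = 407 (E = 7 - (36 + 4)*(35 - 45) = 7 - 40*(-10) = 7 - 1*(-400) = 7 + 400 = 407)
(34*T(9, 11))*E = (34*(8 - 4*11 - 2*9 + 9*11))*407 = (34*(8 - 44 - 18 + 99))*407 = (34*45)*407 = 1530*407 = 622710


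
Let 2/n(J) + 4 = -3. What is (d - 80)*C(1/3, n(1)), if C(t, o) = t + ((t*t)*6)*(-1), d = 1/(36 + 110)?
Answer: 3893/146 ≈ 26.664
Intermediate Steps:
n(J) = -2/7 (n(J) = 2/(-4 - 3) = 2/(-7) = 2*(-⅐) = -2/7)
d = 1/146 ≈ 0.0068493
C(t, o) = t - 6*t² (C(t, o) = t + (t²*6)*(-1) = t + (6*t²)*(-1) = t - 6*t²)
(d - 80)*C(1/3, n(1)) = (1/146 - 80)*((1 - 6/3)/3) = -3893*(1 - 6*⅓)/146 = -3893*(1 - 2)/146 = -3893*(-1)/146 = -11679/146*(-⅓) = 3893/146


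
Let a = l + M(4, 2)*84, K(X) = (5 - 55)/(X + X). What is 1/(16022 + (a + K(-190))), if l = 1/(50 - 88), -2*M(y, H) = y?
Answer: 19/301228 ≈ 6.3075e-5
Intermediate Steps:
M(y, H) = -y/2
K(X) = -25/X (K(X) = -50*1/(2*X) = -25/X)
l = -1/38 (l = 1/(-38) = -1/38 ≈ -0.026316)
a = -6385/38 (a = -1/38 - ½*4*84 = -1/38 - 2*84 = -1/38 - 168 = -6385/38 ≈ -168.03)
1/(16022 + (a + K(-190))) = 1/(16022 + (-6385/38 - 25/(-190))) = 1/(16022 + (-6385/38 - 25*(-1/190))) = 1/(16022 + (-6385/38 + 5/38)) = 1/(16022 - 3190/19) = 1/(301228/19) = 19/301228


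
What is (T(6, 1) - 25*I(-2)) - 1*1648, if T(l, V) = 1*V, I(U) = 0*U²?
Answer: -1647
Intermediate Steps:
I(U) = 0
T(l, V) = V
(T(6, 1) - 25*I(-2)) - 1*1648 = (1 - 25*0) - 1*1648 = (1 + 0) - 1648 = 1 - 1648 = -1647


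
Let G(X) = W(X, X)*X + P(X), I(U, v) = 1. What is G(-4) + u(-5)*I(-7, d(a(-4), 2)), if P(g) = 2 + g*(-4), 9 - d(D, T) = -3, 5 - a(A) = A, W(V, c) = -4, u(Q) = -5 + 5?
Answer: 34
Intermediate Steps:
u(Q) = 0
a(A) = 5 - A
d(D, T) = 12 (d(D, T) = 9 - 1*(-3) = 9 + 3 = 12)
P(g) = 2 - 4*g
G(X) = 2 - 8*X (G(X) = -4*X + (2 - 4*X) = 2 - 8*X)
G(-4) + u(-5)*I(-7, d(a(-4), 2)) = (2 - 8*(-4)) + 0*1 = (2 + 32) + 0 = 34 + 0 = 34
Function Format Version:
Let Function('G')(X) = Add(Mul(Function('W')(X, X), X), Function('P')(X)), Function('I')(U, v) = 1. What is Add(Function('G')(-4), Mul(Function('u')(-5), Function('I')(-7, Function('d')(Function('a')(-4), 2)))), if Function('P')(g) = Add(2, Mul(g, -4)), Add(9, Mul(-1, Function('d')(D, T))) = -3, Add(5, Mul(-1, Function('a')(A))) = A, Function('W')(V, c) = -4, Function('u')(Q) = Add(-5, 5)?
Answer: 34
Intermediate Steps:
Function('u')(Q) = 0
Function('a')(A) = Add(5, Mul(-1, A))
Function('d')(D, T) = 12 (Function('d')(D, T) = Add(9, Mul(-1, -3)) = Add(9, 3) = 12)
Function('P')(g) = Add(2, Mul(-4, g))
Function('G')(X) = Add(2, Mul(-8, X)) (Function('G')(X) = Add(Mul(-4, X), Add(2, Mul(-4, X))) = Add(2, Mul(-8, X)))
Add(Function('G')(-4), Mul(Function('u')(-5), Function('I')(-7, Function('d')(Function('a')(-4), 2)))) = Add(Add(2, Mul(-8, -4)), Mul(0, 1)) = Add(Add(2, 32), 0) = Add(34, 0) = 34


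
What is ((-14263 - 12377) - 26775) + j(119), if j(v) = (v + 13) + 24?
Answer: -53259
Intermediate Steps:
j(v) = 37 + v (j(v) = (13 + v) + 24 = 37 + v)
((-14263 - 12377) - 26775) + j(119) = ((-14263 - 12377) - 26775) + (37 + 119) = (-26640 - 26775) + 156 = -53415 + 156 = -53259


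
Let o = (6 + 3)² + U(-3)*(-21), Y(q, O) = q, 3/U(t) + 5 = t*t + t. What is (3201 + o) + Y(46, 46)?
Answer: 3265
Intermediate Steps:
U(t) = 3/(-5 + t + t²) (U(t) = 3/(-5 + (t*t + t)) = 3/(-5 + (t² + t)) = 3/(-5 + (t + t²)) = 3/(-5 + t + t²))
o = 18 (o = (6 + 3)² + (3/(-5 - 3 + (-3)²))*(-21) = 9² + (3/(-5 - 3 + 9))*(-21) = 81 + (3/1)*(-21) = 81 + (3*1)*(-21) = 81 + 3*(-21) = 81 - 63 = 18)
(3201 + o) + Y(46, 46) = (3201 + 18) + 46 = 3219 + 46 = 3265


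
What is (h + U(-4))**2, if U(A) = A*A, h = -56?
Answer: 1600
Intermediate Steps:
U(A) = A**2
(h + U(-4))**2 = (-56 + (-4)**2)**2 = (-56 + 16)**2 = (-40)**2 = 1600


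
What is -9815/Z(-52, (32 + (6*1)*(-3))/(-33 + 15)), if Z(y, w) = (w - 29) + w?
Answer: 17667/55 ≈ 321.22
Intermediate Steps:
Z(y, w) = -29 + 2*w (Z(y, w) = (-29 + w) + w = -29 + 2*w)
-9815/Z(-52, (32 + (6*1)*(-3))/(-33 + 15)) = -9815/(-29 + 2*((32 + (6*1)*(-3))/(-33 + 15))) = -9815/(-29 + 2*((32 + 6*(-3))/(-18))) = -9815/(-29 + 2*((32 - 18)*(-1/18))) = -9815/(-29 + 2*(14*(-1/18))) = -9815/(-29 + 2*(-7/9)) = -9815/(-29 - 14/9) = -9815/(-275/9) = -9815*(-9/275) = 17667/55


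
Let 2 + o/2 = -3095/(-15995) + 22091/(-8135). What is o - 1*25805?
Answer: -671781198873/26023865 ≈ -25814.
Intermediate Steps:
o = -235362548/26023865 (o = -4 + 2*(-3095/(-15995) + 22091/(-8135)) = -4 + 2*(-3095*(-1/15995) + 22091*(-1/8135)) = -4 + 2*(619/3199 - 22091/8135) = -4 + 2*(-65633544/26023865) = -4 - 131267088/26023865 = -235362548/26023865 ≈ -9.0441)
o - 1*25805 = -235362548/26023865 - 1*25805 = -235362548/26023865 - 25805 = -671781198873/26023865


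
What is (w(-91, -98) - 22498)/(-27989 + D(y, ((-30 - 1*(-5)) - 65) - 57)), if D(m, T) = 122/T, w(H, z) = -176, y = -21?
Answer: 3333078/4114505 ≈ 0.81008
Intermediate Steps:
(w(-91, -98) - 22498)/(-27989 + D(y, ((-30 - 1*(-5)) - 65) - 57)) = (-176 - 22498)/(-27989 + 122/(((-30 - 1*(-5)) - 65) - 57)) = -22674/(-27989 + 122/(((-30 + 5) - 65) - 57)) = -22674/(-27989 + 122/((-25 - 65) - 57)) = -22674/(-27989 + 122/(-90 - 57)) = -22674/(-27989 + 122/(-147)) = -22674/(-27989 + 122*(-1/147)) = -22674/(-27989 - 122/147) = -22674/(-4114505/147) = -22674*(-147/4114505) = 3333078/4114505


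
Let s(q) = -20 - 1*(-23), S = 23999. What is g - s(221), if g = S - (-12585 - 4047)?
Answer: 40628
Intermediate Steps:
s(q) = 3 (s(q) = -20 + 23 = 3)
g = 40631 (g = 23999 - (-12585 - 4047) = 23999 - 1*(-16632) = 23999 + 16632 = 40631)
g - s(221) = 40631 - 1*3 = 40631 - 3 = 40628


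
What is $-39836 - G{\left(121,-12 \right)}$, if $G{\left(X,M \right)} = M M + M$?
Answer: $-39968$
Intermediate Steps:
$G{\left(X,M \right)} = M + M^{2}$ ($G{\left(X,M \right)} = M^{2} + M = M + M^{2}$)
$-39836 - G{\left(121,-12 \right)} = -39836 - - 12 \left(1 - 12\right) = -39836 - \left(-12\right) \left(-11\right) = -39836 - 132 = -39968$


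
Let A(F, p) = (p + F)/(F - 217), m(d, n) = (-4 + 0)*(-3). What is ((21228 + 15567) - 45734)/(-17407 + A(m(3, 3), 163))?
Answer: 366499/713722 ≈ 0.51350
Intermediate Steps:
m(d, n) = 12 (m(d, n) = -4*(-3) = 12)
A(F, p) = (F + p)/(-217 + F)
((21228 + 15567) - 45734)/(-17407 + A(m(3, 3), 163)) = ((21228 + 15567) - 45734)/(-17407 + (12 + 163)/(-217 + 12)) = (36795 - 45734)/(-17407 + 175/(-205)) = -8939/(-17407 - 1/205*175) = -8939/(-17407 - 35/41) = -8939/(-713722/41) = -8939*(-41/713722) = 366499/713722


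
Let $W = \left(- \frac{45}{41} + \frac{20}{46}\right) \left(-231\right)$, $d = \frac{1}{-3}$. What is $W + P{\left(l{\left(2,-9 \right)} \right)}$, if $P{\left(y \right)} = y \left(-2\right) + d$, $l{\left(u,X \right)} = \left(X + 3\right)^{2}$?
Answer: $\frac{228494}{2829} \approx 80.768$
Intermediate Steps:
$l{\left(u,X \right)} = \left(3 + X\right)^{2}$
$d = - \frac{1}{3} \approx -0.33333$
$P{\left(y \right)} = - \frac{1}{3} - 2 y$ ($P{\left(y \right)} = y \left(-2\right) - \frac{1}{3} = - 2 y - \frac{1}{3} = - \frac{1}{3} - 2 y$)
$W = \frac{144375}{943}$ ($W = \left(\left(-45\right) \frac{1}{41} + 20 \cdot \frac{1}{46}\right) \left(-231\right) = \left(- \frac{45}{41} + \frac{10}{23}\right) \left(-231\right) = \left(- \frac{625}{943}\right) \left(-231\right) = \frac{144375}{943} \approx 153.1$)
$W + P{\left(l{\left(2,-9 \right)} \right)} = \frac{144375}{943} - \left(\frac{1}{3} + 2 \left(3 - 9\right)^{2}\right) = \frac{144375}{943} - \left(\frac{1}{3} + 2 \left(-6\right)^{2}\right) = \frac{144375}{943} - \frac{217}{3} = \frac{228494}{2829}$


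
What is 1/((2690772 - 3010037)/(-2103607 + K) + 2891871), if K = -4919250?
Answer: 7022857/20309196814712 ≈ 3.4580e-7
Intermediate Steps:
1/((2690772 - 3010037)/(-2103607 + K) + 2891871) = 1/((2690772 - 3010037)/(-2103607 - 4919250) + 2891871) = 1/(-319265/(-7022857) + 2891871) = 1/(-319265*(-1/7022857) + 2891871) = 1/(319265/7022857 + 2891871) = 1/(20309196814712/7022857) = 7022857/20309196814712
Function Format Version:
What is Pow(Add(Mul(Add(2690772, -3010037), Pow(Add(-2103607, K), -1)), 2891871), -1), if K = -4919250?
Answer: Rational(7022857, 20309196814712) ≈ 3.4580e-7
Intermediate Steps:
Pow(Add(Mul(Add(2690772, -3010037), Pow(Add(-2103607, K), -1)), 2891871), -1) = Pow(Add(Mul(Add(2690772, -3010037), Pow(Add(-2103607, -4919250), -1)), 2891871), -1) = Pow(Add(Mul(-319265, Pow(-7022857, -1)), 2891871), -1) = Pow(Add(Mul(-319265, Rational(-1, 7022857)), 2891871), -1) = Pow(Add(Rational(319265, 7022857), 2891871), -1) = Pow(Rational(20309196814712, 7022857), -1) = Rational(7022857, 20309196814712)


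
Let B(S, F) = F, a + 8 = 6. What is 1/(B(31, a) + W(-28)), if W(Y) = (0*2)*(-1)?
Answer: -½ ≈ -0.50000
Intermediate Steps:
a = -2 (a = -8 + 6 = -2)
W(Y) = 0 (W(Y) = 0*(-1) = 0)
1/(B(31, a) + W(-28)) = 1/(-2 + 0) = 1/(-2) = -½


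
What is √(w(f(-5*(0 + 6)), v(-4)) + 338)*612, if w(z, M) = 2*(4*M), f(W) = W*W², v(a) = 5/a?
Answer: 1224*√82 ≈ 11084.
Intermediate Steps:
f(W) = W³
w(z, M) = 8*M
√(w(f(-5*(0 + 6)), v(-4)) + 338)*612 = √(8*(5/(-4)) + 338)*612 = √(8*(5*(-¼)) + 338)*612 = √(8*(-5/4) + 338)*612 = √(-10 + 338)*612 = √328*612 = (2*√82)*612 = 1224*√82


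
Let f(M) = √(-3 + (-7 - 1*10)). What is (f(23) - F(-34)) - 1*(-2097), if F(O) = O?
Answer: 2131 + 2*I*√5 ≈ 2131.0 + 4.4721*I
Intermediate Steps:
f(M) = 2*I*√5 (f(M) = √(-3 + (-7 - 10)) = √(-3 - 17) = √(-20) = 2*I*√5)
(f(23) - F(-34)) - 1*(-2097) = (2*I*√5 - 1*(-34)) - 1*(-2097) = (2*I*√5 + 34) + 2097 = (34 + 2*I*√5) + 2097 = 2131 + 2*I*√5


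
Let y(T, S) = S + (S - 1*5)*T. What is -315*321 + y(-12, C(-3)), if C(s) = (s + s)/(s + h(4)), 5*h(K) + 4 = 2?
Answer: -1718265/17 ≈ -1.0107e+5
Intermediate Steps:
h(K) = -⅖ (h(K) = -⅘ + (⅕)*2 = -⅘ + ⅖ = -⅖)
C(s) = 2*s/(-⅖ + s) (C(s) = (s + s)/(s - ⅖) = (2*s)/(-⅖ + s) = 2*s/(-⅖ + s))
y(T, S) = S + T*(-5 + S) (y(T, S) = S + (S - 5)*T = S + (-5 + S)*T = S + T*(-5 + S))
-315*321 + y(-12, C(-3)) = -315*321 + (10*(-3)/(-2 + 5*(-3)) - 5*(-12) + (10*(-3)/(-2 + 5*(-3)))*(-12)) = -101115 + (10*(-3)/(-2 - 15) + 60 + (10*(-3)/(-2 - 15))*(-12)) = -101115 + (10*(-3)/(-17) + 60 + (10*(-3)/(-17))*(-12)) = -101115 + (10*(-3)*(-1/17) + 60 + (10*(-3)*(-1/17))*(-12)) = -101115 + (30/17 + 60 + (30/17)*(-12)) = -101115 + (30/17 + 60 - 360/17) = -101115 + 690/17 = -1718265/17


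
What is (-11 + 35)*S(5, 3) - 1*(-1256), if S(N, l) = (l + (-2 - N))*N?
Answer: 776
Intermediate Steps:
S(N, l) = N*(-2 + l - N) (S(N, l) = (-2 + l - N)*N = N*(-2 + l - N))
(-11 + 35)*S(5, 3) - 1*(-1256) = (-11 + 35)*(5*(-2 + 3 - 1*5)) - 1*(-1256) = 24*(5*(-2 + 3 - 5)) + 1256 = 24*(5*(-4)) + 1256 = 24*(-20) + 1256 = -480 + 1256 = 776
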